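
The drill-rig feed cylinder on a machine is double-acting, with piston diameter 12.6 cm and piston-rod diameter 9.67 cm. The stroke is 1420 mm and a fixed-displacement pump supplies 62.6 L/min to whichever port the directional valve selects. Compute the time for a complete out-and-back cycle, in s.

t ≈ 23.9 s

Cap-side area A_cap = π/4 × (12.6 cm)² = 124.7 cm^2
Rod-side annular area A_ann = π/4 × (12.6² − 9.67²) = 51.25 cm^2
t_ext = A_cap·L/Q = 16.97 s
t_ret = A_ann·L/Q = 6.975 s
t_cycle = t_ext + t_ret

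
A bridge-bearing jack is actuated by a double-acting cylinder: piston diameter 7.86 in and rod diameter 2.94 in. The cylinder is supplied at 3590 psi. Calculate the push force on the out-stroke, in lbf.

Cap-side area A_cap = π/4 × (7.86 in)² = 48.52 in^2
F = P × A_cap = 3590 psi × A_cap

F ≈ 1.74e5 lbf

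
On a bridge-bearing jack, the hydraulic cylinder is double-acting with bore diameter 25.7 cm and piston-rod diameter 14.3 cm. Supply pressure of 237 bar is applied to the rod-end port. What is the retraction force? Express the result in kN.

F ≈ 849 kN

Rod-side annular area A_ann = π/4 × (25.7² − 14.3²) = 358.1 cm^2
On retraction the pressure acts on the annular area (bore minus rod).
F = P × A_ann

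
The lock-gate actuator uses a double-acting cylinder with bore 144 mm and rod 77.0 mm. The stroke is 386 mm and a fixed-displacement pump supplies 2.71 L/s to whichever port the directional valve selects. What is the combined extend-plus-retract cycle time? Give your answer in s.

t ≈ 3.98 s

Cap-side area A_cap = π/4 × (144 mm)² = 16290 mm^2
Rod-side annular area A_ann = π/4 × (144² − 77.0²) = 11630 mm^2
t_ext = A_cap·L/Q = 2.320 s
t_ret = A_ann·L/Q = 1.656 s
t_cycle = t_ext + t_ret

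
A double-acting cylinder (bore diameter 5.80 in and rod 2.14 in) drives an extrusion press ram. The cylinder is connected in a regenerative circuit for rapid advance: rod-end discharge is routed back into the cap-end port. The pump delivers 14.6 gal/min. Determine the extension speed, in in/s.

In regeneration the rod-end outflow joins the pump flow into the cap end, so the net volume the pump must supply per unit advance equals the rod cross-section area.
Rod cross-section A_rod = π/4 × (2.14 in)² = 3.597 in^2
v = Q_pump / A_rod

v ≈ 15.6 in/s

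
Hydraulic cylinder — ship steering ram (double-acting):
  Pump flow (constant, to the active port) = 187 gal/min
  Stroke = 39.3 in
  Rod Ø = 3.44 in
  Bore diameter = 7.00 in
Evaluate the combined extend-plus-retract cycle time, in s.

Cap-side area A_cap = π/4 × (7.00 in)² = 38.48 in^2
Rod-side annular area A_ann = π/4 × (7.00² − 3.44²) = 29.19 in^2
t_ext = A_cap·L/Q = 2.101 s
t_ret = A_ann·L/Q = 1.593 s
t_cycle = t_ext + t_ret

t ≈ 3.69 s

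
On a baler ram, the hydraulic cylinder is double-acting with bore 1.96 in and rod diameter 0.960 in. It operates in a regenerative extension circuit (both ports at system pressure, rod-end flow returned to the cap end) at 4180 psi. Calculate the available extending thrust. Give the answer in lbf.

F ≈ 3030 lbf

With equal pressure on both faces, forces on the annular region cancel; the net push is pressure × rod cross-section.
Rod cross-section A_rod = π/4 × (0.960 in)² = 0.7238 in^2
F = P × A_rod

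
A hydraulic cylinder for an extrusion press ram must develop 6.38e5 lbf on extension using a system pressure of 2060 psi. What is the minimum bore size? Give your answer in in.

D ≈ 19.9 in

Extension force acts on the full piston face: F = P × (π/4)D².
D = √(4F / (πP)) = √(4 × 6.38e5 lbf / (π × 2060 psi))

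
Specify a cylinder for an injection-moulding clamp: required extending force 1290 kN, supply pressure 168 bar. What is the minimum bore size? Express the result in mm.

D ≈ 313 mm

Extension force acts on the full piston face: F = P × (π/4)D².
D = √(4F / (πP)) = √(4 × 1290 kN / (π × 168 bar))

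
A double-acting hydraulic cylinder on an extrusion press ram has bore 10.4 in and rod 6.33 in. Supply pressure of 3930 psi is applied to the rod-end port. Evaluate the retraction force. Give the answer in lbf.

F ≈ 2.10e5 lbf

Rod-side annular area A_ann = π/4 × (10.4² − 6.33²) = 53.48 in^2
On retraction the pressure acts on the annular area (bore minus rod).
F = P × A_ann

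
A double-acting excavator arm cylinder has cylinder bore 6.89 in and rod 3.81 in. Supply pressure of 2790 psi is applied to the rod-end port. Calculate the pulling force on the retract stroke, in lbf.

Rod-side annular area A_ann = π/4 × (6.89² − 3.81²) = 25.88 in^2
On retraction the pressure acts on the annular area (bore minus rod).
F = P × A_ann

F ≈ 72200 lbf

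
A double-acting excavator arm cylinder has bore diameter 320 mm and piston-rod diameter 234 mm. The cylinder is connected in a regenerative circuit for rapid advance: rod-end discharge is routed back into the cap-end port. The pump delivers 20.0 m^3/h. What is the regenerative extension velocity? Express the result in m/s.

v ≈ 0.129 m/s

In regeneration the rod-end outflow joins the pump flow into the cap end, so the net volume the pump must supply per unit advance equals the rod cross-section area.
Rod cross-section A_rod = π/4 × (234 mm)² = 43010 mm^2
v = Q_pump / A_rod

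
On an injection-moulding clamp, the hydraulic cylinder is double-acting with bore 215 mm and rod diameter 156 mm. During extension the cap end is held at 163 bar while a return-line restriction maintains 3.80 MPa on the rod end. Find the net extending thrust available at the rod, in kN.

F ≈ 526 kN

Cap-side area A_cap = π/4 × (215 mm)² = 36310 mm^2
Rod-side annular area A_ann = π/4 × (215² − 156²) = 17190 mm^2
Net thrust = P_cap·A_cap − P_rod·A_ann = 591.8 kN − 65.33 kN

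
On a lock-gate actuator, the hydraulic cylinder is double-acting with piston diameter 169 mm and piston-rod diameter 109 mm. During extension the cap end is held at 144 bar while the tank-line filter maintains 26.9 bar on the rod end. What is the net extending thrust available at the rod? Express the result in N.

Cap-side area A_cap = π/4 × (169 mm)² = 22430 mm^2
Rod-side annular area A_ann = π/4 × (169² − 109²) = 13100 mm^2
Net thrust = P_cap·A_cap − P_rod·A_ann = 3.230e5 N − 35240 N

F ≈ 2.88e5 N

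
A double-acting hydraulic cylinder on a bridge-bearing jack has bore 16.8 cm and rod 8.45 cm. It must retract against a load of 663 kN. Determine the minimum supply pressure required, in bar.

P ≈ 400 bar

Rod-side annular area A_ann = π/4 × (16.8² − 8.45²) = 165.6 cm^2
Retraction: pressure acts on the annular area.
P = F / A = 663 kN / A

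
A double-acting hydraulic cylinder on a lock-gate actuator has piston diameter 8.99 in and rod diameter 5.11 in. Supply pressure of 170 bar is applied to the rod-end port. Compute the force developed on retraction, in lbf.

F ≈ 1.06e5 lbf

Rod-side annular area A_ann = π/4 × (8.99² − 5.11²) = 42.97 in^2
On retraction the pressure acts on the annular area (bore minus rod).
F = P × A_ann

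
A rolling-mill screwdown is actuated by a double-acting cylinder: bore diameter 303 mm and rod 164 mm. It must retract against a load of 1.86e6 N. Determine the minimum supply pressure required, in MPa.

P ≈ 36.5 MPa

Rod-side annular area A_ann = π/4 × (303² − 164²) = 50980 mm^2
Retraction: pressure acts on the annular area.
P = F / A = 1.86e6 N / A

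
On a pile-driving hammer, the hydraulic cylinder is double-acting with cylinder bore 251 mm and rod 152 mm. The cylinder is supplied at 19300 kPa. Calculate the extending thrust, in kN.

F ≈ 955 kN

Cap-side area A_cap = π/4 × (251 mm)² = 49480 mm^2
F = P × A_cap = 19300 kPa × A_cap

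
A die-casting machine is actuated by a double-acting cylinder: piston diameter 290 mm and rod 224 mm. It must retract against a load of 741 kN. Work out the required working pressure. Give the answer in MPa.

Rod-side annular area A_ann = π/4 × (290² − 224²) = 26640 mm^2
Retraction: pressure acts on the annular area.
P = F / A = 741 kN / A

P ≈ 27.8 MPa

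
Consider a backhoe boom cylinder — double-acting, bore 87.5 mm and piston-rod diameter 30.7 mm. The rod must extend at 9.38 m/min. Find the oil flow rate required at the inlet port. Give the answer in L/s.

Cap-side area A_cap = π/4 × (87.5 mm)² = 6013 mm^2
Q = A × v

Q ≈ 0.940 L/s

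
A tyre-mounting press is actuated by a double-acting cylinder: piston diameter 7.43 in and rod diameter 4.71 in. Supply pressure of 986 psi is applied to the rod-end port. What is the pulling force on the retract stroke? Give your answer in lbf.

F ≈ 25600 lbf

Rod-side annular area A_ann = π/4 × (7.43² − 4.71²) = 25.93 in^2
On retraction the pressure acts on the annular area (bore minus rod).
F = P × A_ann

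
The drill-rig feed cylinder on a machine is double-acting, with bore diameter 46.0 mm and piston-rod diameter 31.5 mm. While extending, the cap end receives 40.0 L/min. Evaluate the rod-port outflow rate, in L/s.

Q_out ≈ 0.354 L/s

Cap-side area A_cap = π/4 × (46.0 mm)² = 1662 mm^2
Rod-side annular area A_ann = π/4 × (46.0² − 31.5²) = 882.6 mm^2
Piston speed v = Q_in/A_cap; rod-end outflow Q_out = v × A_ann = Q_in × A_ann/A_cap.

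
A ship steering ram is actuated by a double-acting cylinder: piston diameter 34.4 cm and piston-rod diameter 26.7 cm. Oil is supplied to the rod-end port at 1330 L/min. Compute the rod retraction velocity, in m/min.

Rod-side annular area A_ann = π/4 × (34.4² − 26.7²) = 369.5 cm^2
Flow into the rod-end port fills the annular volume.
v = Q / A

v ≈ 36.0 m/min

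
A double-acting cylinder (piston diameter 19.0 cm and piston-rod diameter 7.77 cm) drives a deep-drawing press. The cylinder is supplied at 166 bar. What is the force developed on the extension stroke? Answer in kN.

Cap-side area A_cap = π/4 × (19.0 cm)² = 283.5 cm^2
F = P × A_cap = 166 bar × A_cap

F ≈ 471 kN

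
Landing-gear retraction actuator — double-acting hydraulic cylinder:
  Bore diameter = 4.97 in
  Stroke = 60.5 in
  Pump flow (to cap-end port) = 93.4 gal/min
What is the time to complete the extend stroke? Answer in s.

Cap-side area A_cap = π/4 × (4.97 in)² = 19.40 in^2
Swept volume V = A × L; t = V / Q = A·L / Q

t ≈ 3.26 s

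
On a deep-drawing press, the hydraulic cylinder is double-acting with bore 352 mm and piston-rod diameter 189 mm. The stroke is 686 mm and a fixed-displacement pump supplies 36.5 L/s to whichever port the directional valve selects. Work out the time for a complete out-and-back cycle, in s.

Cap-side area A_cap = π/4 × (352 mm)² = 97310 mm^2
Rod-side annular area A_ann = π/4 × (352² − 189²) = 69260 mm^2
t_ext = A_cap·L/Q = 1.829 s
t_ret = A_ann·L/Q = 1.302 s
t_cycle = t_ext + t_ret

t ≈ 3.13 s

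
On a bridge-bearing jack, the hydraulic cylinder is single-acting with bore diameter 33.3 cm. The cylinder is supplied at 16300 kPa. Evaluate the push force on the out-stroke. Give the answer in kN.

F ≈ 1420 kN

Cap-side area A_cap = π/4 × (33.3 cm)² = 870.9 cm^2
F = P × A_cap = 16300 kPa × A_cap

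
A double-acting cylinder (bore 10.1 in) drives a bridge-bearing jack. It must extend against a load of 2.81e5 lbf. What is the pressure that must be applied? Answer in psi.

Cap-side area A_cap = π/4 × (10.1 in)² = 80.12 in^2
P = F / A = 2.81e5 lbf / A

P ≈ 3510 psi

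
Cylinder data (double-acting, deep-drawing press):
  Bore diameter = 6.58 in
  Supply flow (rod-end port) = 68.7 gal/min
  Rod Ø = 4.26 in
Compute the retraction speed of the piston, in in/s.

v ≈ 13.4 in/s

Rod-side annular area A_ann = π/4 × (6.58² − 4.26²) = 19.75 in^2
Flow into the rod-end port fills the annular volume.
v = Q / A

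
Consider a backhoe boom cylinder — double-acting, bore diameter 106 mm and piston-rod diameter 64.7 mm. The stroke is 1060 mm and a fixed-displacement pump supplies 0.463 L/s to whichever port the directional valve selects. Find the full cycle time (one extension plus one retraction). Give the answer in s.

Cap-side area A_cap = π/4 × (106 mm)² = 8825 mm^2
Rod-side annular area A_ann = π/4 × (106² − 64.7²) = 5537 mm^2
t_ext = A_cap·L/Q = 20.20 s
t_ret = A_ann·L/Q = 12.68 s
t_cycle = t_ext + t_ret

t ≈ 32.9 s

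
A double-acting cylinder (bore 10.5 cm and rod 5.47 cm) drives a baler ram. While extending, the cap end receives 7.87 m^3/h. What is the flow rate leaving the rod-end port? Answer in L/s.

Q_out ≈ 1.59 L/s

Cap-side area A_cap = π/4 × (10.5 cm)² = 86.59 cm^2
Rod-side annular area A_ann = π/4 × (10.5² − 5.47²) = 63.09 cm^2
Piston speed v = Q_in/A_cap; rod-end outflow Q_out = v × A_ann = Q_in × A_ann/A_cap.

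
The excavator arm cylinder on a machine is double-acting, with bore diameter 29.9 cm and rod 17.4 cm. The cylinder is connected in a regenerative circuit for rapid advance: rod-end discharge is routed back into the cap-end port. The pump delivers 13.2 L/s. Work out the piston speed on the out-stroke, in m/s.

In regeneration the rod-end outflow joins the pump flow into the cap end, so the net volume the pump must supply per unit advance equals the rod cross-section area.
Rod cross-section A_rod = π/4 × (17.4 cm)² = 237.8 cm^2
v = Q_pump / A_rod

v ≈ 0.555 m/s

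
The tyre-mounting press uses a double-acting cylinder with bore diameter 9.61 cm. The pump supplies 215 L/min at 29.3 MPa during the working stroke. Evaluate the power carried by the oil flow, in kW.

W ≈ 105 kW

Hydraulic power = P × Q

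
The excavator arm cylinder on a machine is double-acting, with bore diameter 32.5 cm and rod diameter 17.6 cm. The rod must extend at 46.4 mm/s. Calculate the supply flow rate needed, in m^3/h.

Cap-side area A_cap = π/4 × (32.5 cm)² = 829.6 cm^2
Q = A × v

Q ≈ 13.9 m^3/h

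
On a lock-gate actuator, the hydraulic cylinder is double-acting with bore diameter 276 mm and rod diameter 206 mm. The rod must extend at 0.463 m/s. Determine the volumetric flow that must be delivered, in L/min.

Cap-side area A_cap = π/4 × (276 mm)² = 59830 mm^2
Q = A × v

Q ≈ 1660 L/min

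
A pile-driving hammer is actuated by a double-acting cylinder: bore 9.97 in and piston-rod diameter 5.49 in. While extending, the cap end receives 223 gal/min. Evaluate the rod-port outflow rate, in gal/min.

Q_out ≈ 155 gal/min

Cap-side area A_cap = π/4 × (9.97 in)² = 78.07 in^2
Rod-side annular area A_ann = π/4 × (9.97² − 5.49²) = 54.40 in^2
Piston speed v = Q_in/A_cap; rod-end outflow Q_out = v × A_ann = Q_in × A_ann/A_cap.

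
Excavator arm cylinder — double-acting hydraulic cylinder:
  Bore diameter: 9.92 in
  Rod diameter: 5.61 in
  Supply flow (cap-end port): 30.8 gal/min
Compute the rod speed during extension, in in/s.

v ≈ 1.53 in/s

Cap-side area A_cap = π/4 × (9.92 in)² = 77.29 in^2
v = Q / A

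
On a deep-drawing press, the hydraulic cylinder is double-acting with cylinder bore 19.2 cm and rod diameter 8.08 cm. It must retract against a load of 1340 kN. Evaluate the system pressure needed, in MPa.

P ≈ 56.2 MPa

Rod-side annular area A_ann = π/4 × (19.2² − 8.08²) = 238.3 cm^2
Retraction: pressure acts on the annular area.
P = F / A = 1340 kN / A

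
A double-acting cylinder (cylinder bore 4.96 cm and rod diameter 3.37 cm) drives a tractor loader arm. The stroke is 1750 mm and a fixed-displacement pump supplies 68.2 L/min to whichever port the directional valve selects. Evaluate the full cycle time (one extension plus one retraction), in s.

Cap-side area A_cap = π/4 × (4.96 cm)² = 19.32 cm^2
Rod-side annular area A_ann = π/4 × (4.96² − 3.37²) = 10.40 cm^2
t_ext = A_cap·L/Q = 2.975 s
t_ret = A_ann·L/Q = 1.602 s
t_cycle = t_ext + t_ret

t ≈ 4.58 s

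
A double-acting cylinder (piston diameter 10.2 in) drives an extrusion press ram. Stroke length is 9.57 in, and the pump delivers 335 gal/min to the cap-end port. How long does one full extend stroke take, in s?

t ≈ 0.606 s

Cap-side area A_cap = π/4 × (10.2 in)² = 81.71 in^2
Swept volume V = A × L; t = V / Q = A·L / Q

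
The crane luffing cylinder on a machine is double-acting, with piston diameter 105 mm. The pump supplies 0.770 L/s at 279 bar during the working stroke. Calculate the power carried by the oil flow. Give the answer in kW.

Hydraulic power = P × Q

W ≈ 21.5 kW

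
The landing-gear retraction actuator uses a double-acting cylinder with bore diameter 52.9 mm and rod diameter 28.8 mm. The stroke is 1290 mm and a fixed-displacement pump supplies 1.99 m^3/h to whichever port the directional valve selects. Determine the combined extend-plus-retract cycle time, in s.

t ≈ 8.74 s

Cap-side area A_cap = π/4 × (52.9 mm)² = 2198 mm^2
Rod-side annular area A_ann = π/4 × (52.9² − 28.8²) = 1546 mm^2
t_ext = A_cap·L/Q = 5.129 s
t_ret = A_ann·L/Q = 3.609 s
t_cycle = t_ext + t_ret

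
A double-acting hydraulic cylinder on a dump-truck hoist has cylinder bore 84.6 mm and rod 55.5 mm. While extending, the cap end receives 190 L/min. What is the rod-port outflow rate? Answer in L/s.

Cap-side area A_cap = π/4 × (84.6 mm)² = 5621 mm^2
Rod-side annular area A_ann = π/4 × (84.6² − 55.5²) = 3202 mm^2
Piston speed v = Q_in/A_cap; rod-end outflow Q_out = v × A_ann = Q_in × A_ann/A_cap.

Q_out ≈ 1.80 L/s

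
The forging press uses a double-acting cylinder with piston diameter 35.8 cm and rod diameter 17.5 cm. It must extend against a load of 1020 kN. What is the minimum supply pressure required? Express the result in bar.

Cap-side area A_cap = π/4 × (35.8 cm)² = 1007 cm^2
P = F / A = 1020 kN / A

P ≈ 101 bar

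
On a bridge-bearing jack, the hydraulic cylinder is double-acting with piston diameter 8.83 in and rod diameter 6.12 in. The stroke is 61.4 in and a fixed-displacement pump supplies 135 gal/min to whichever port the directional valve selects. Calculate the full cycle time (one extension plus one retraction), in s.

t ≈ 11.0 s

Cap-side area A_cap = π/4 × (8.83 in)² = 61.24 in^2
Rod-side annular area A_ann = π/4 × (8.83² − 6.12²) = 31.82 in^2
t_ext = A_cap·L/Q = 7.234 s
t_ret = A_ann·L/Q = 3.759 s
t_cycle = t_ext + t_ret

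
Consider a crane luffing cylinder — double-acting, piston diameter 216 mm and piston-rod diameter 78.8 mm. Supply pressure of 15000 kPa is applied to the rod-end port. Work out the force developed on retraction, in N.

F ≈ 4.76e5 N

Rod-side annular area A_ann = π/4 × (216² − 78.8²) = 31770 mm^2
On retraction the pressure acts on the annular area (bore minus rod).
F = P × A_ann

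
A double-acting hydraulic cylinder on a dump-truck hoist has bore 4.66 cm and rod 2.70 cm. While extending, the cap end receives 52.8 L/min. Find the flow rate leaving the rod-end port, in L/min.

Q_out ≈ 35.1 L/min

Cap-side area A_cap = π/4 × (4.66 cm)² = 17.06 cm^2
Rod-side annular area A_ann = π/4 × (4.66² − 2.70²) = 11.33 cm^2
Piston speed v = Q_in/A_cap; rod-end outflow Q_out = v × A_ann = Q_in × A_ann/A_cap.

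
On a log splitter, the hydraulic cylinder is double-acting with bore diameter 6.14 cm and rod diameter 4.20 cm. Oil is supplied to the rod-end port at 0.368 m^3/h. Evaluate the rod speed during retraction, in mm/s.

v ≈ 64.9 mm/s

Rod-side annular area A_ann = π/4 × (6.14² − 4.20²) = 15.75 cm^2
Flow into the rod-end port fills the annular volume.
v = Q / A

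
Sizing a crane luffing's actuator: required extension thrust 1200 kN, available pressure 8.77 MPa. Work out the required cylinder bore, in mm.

Extension force acts on the full piston face: F = P × (π/4)D².
D = √(4F / (πP)) = √(4 × 1200 kN / (π × 8.77 MPa))

D ≈ 417 mm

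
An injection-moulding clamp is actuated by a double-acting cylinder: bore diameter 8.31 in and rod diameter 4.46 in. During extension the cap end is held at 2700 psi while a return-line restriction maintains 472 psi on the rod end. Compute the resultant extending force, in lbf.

Cap-side area A_cap = π/4 × (8.31 in)² = 54.24 in^2
Rod-side annular area A_ann = π/4 × (8.31² − 4.46²) = 38.61 in^2
Net thrust = P_cap·A_cap − P_rod·A_ann = 1.464e5 lbf − 18230 lbf

F ≈ 1.28e5 lbf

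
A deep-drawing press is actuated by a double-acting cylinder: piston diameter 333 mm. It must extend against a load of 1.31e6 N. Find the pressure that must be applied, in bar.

Cap-side area A_cap = π/4 × (333 mm)² = 87090 mm^2
P = F / A = 1.31e6 N / A

P ≈ 150 bar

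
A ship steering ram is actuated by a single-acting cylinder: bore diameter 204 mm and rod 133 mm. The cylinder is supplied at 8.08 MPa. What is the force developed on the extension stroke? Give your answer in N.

Cap-side area A_cap = π/4 × (204 mm)² = 32690 mm^2
F = P × A_cap = 8.08 MPa × A_cap

F ≈ 2.64e5 N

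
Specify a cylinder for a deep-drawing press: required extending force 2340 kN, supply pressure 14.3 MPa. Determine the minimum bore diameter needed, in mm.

D ≈ 456 mm

Extension force acts on the full piston face: F = P × (π/4)D².
D = √(4F / (πP)) = √(4 × 2340 kN / (π × 14.3 MPa))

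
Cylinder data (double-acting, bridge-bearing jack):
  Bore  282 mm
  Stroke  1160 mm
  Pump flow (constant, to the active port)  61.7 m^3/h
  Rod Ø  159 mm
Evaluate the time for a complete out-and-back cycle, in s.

Cap-side area A_cap = π/4 × (282 mm)² = 62460 mm^2
Rod-side annular area A_ann = π/4 × (282² − 159²) = 42600 mm^2
t_ext = A_cap·L/Q = 4.227 s
t_ret = A_ann·L/Q = 2.883 s
t_cycle = t_ext + t_ret

t ≈ 7.11 s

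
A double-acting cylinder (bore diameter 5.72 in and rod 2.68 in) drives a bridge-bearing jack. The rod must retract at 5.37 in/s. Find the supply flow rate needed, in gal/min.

Rod-side annular area A_ann = π/4 × (5.72² − 2.68²) = 20.06 in^2
Q = A × v

Q ≈ 28.0 gal/min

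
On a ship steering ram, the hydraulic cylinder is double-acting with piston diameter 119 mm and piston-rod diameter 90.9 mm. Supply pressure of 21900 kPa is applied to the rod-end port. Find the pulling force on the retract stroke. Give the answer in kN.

Rod-side annular area A_ann = π/4 × (119² − 90.9²) = 4632 mm^2
On retraction the pressure acts on the annular area (bore minus rod).
F = P × A_ann

F ≈ 101 kN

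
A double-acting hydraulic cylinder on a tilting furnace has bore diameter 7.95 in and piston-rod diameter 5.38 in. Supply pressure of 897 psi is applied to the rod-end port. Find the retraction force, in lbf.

Rod-side annular area A_ann = π/4 × (7.95² − 5.38²) = 26.91 in^2
On retraction the pressure acts on the annular area (bore minus rod).
F = P × A_ann

F ≈ 24100 lbf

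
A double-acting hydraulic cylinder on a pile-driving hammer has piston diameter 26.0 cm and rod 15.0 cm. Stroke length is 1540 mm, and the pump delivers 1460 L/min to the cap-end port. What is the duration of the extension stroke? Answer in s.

t ≈ 3.36 s

Cap-side area A_cap = π/4 × (26.0 cm)² = 530.9 cm^2
Swept volume V = A × L; t = V / Q = A·L / Q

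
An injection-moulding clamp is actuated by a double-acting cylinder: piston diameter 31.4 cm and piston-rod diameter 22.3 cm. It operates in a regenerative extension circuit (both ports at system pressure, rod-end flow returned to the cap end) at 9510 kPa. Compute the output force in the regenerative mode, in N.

F ≈ 3.71e5 N

With equal pressure on both faces, forces on the annular region cancel; the net push is pressure × rod cross-section.
Rod cross-section A_rod = π/4 × (22.3 cm)² = 390.6 cm^2
F = P × A_rod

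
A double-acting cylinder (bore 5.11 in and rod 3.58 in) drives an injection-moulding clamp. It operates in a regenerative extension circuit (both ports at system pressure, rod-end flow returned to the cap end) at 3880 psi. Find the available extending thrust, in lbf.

F ≈ 39100 lbf

With equal pressure on both faces, forces on the annular region cancel; the net push is pressure × rod cross-section.
Rod cross-section A_rod = π/4 × (3.58 in)² = 10.07 in^2
F = P × A_rod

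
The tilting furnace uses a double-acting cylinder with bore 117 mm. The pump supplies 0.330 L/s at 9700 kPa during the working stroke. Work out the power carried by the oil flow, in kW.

Hydraulic power = P × Q

W ≈ 3.20 kW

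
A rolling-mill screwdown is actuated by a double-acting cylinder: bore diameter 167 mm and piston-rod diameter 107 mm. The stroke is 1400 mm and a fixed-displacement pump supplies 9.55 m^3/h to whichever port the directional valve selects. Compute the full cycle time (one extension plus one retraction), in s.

Cap-side area A_cap = π/4 × (167 mm)² = 21900 mm^2
Rod-side annular area A_ann = π/4 × (167² − 107²) = 12910 mm^2
t_ext = A_cap·L/Q = 11.56 s
t_ret = A_ann·L/Q = 6.814 s
t_cycle = t_ext + t_ret

t ≈ 18.4 s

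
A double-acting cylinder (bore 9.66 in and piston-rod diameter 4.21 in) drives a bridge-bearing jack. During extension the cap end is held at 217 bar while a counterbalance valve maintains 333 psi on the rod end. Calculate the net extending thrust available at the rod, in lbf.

Cap-side area A_cap = π/4 × (9.66 in)² = 73.29 in^2
Rod-side annular area A_ann = π/4 × (9.66² − 4.21²) = 59.37 in^2
Net thrust = P_cap·A_cap − P_rod·A_ann = 2.307e5 lbf − 19770 lbf

F ≈ 2.11e5 lbf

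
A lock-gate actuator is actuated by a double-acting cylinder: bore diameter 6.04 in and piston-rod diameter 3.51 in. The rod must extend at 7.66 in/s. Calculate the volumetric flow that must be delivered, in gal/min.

Q ≈ 57.0 gal/min

Cap-side area A_cap = π/4 × (6.04 in)² = 28.65 in^2
Q = A × v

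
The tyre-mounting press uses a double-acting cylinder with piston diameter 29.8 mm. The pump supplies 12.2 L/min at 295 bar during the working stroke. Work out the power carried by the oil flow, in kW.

Hydraulic power = P × Q

W ≈ 6.00 kW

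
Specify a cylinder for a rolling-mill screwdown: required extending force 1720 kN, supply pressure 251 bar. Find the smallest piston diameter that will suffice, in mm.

D ≈ 295 mm

Extension force acts on the full piston face: F = P × (π/4)D².
D = √(4F / (πP)) = √(4 × 1720 kN / (π × 251 bar))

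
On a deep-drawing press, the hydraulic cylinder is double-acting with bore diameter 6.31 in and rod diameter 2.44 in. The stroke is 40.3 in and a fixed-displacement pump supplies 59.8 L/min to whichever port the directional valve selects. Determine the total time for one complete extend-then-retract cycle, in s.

t ≈ 38.3 s

Cap-side area A_cap = π/4 × (6.31 in)² = 31.27 in^2
Rod-side annular area A_ann = π/4 × (6.31² − 2.44²) = 26.60 in^2
t_ext = A_cap·L/Q = 20.72 s
t_ret = A_ann·L/Q = 17.62 s
t_cycle = t_ext + t_ret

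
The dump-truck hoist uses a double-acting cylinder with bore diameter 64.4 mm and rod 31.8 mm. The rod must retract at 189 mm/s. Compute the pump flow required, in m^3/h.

Rod-side annular area A_ann = π/4 × (64.4² − 31.8²) = 2463 mm^2
Q = A × v

Q ≈ 1.68 m^3/h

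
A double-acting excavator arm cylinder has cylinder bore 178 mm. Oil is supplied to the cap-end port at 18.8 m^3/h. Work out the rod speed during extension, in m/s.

Cap-side area A_cap = π/4 × (178 mm)² = 24880 mm^2
v = Q / A

v ≈ 0.210 m/s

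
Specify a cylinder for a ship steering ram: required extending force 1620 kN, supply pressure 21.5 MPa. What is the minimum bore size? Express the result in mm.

D ≈ 310 mm

Extension force acts on the full piston face: F = P × (π/4)D².
D = √(4F / (πP)) = √(4 × 1620 kN / (π × 21.5 MPa))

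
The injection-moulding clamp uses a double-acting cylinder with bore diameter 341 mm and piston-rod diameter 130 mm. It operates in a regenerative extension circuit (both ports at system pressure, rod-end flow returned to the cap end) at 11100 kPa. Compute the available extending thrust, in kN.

With equal pressure on both faces, forces on the annular region cancel; the net push is pressure × rod cross-section.
Rod cross-section A_rod = π/4 × (130 mm)² = 13270 mm^2
F = P × A_rod

F ≈ 147 kN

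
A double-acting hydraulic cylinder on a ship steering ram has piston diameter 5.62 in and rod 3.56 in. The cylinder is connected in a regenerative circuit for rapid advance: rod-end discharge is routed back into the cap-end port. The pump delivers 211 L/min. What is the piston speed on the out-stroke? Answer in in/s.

v ≈ 21.6 in/s

In regeneration the rod-end outflow joins the pump flow into the cap end, so the net volume the pump must supply per unit advance equals the rod cross-section area.
Rod cross-section A_rod = π/4 × (3.56 in)² = 9.954 in^2
v = Q_pump / A_rod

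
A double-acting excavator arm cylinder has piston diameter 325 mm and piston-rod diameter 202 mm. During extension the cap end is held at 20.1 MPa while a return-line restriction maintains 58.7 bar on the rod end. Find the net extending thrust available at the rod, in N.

Cap-side area A_cap = π/4 × (325 mm)² = 82960 mm^2
Rod-side annular area A_ann = π/4 × (325² − 202²) = 50910 mm^2
Net thrust = P_cap·A_cap − P_rod·A_ann = 1.667e6 N − 2.988e5 N

F ≈ 1.37e6 N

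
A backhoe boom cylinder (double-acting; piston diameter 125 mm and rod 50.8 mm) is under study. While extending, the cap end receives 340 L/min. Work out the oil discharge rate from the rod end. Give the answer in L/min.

Cap-side area A_cap = π/4 × (125 mm)² = 12270 mm^2
Rod-side annular area A_ann = π/4 × (125² − 50.8²) = 10250 mm^2
Piston speed v = Q_in/A_cap; rod-end outflow Q_out = v × A_ann = Q_in × A_ann/A_cap.

Q_out ≈ 284 L/min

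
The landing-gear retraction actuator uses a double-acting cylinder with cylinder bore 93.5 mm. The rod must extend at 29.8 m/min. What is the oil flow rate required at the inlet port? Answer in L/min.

Q ≈ 205 L/min

Cap-side area A_cap = π/4 × (93.5 mm)² = 6866 mm^2
Q = A × v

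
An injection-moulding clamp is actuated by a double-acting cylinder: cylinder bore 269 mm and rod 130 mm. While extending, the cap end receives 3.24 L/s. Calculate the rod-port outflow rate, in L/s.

Cap-side area A_cap = π/4 × (269 mm)² = 56830 mm^2
Rod-side annular area A_ann = π/4 × (269² − 130²) = 43560 mm^2
Piston speed v = Q_in/A_cap; rod-end outflow Q_out = v × A_ann = Q_in × A_ann/A_cap.

Q_out ≈ 2.48 L/s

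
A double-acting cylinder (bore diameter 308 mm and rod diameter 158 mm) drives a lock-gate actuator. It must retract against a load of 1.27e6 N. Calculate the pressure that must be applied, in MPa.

Rod-side annular area A_ann = π/4 × (308² − 158²) = 54900 mm^2
Retraction: pressure acts on the annular area.
P = F / A = 1.27e6 N / A

P ≈ 23.1 MPa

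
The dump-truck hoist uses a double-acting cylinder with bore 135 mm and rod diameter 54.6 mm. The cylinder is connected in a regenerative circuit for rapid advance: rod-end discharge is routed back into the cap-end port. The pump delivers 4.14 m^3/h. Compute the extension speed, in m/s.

v ≈ 0.491 m/s

In regeneration the rod-end outflow joins the pump flow into the cap end, so the net volume the pump must supply per unit advance equals the rod cross-section area.
Rod cross-section A_rod = π/4 × (54.6 mm)² = 2341 mm^2
v = Q_pump / A_rod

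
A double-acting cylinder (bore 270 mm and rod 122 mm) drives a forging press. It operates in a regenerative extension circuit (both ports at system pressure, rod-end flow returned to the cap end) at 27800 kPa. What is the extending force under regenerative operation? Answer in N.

With equal pressure on both faces, forces on the annular region cancel; the net push is pressure × rod cross-section.
Rod cross-section A_rod = π/4 × (122 mm)² = 11690 mm^2
F = P × A_rod

F ≈ 3.25e5 N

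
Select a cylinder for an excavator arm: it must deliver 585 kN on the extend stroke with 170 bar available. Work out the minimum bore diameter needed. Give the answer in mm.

D ≈ 209 mm

Extension force acts on the full piston face: F = P × (π/4)D².
D = √(4F / (πP)) = √(4 × 585 kN / (π × 170 bar))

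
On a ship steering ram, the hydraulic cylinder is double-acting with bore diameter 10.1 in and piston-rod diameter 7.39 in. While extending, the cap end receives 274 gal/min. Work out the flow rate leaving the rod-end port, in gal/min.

Cap-side area A_cap = π/4 × (10.1 in)² = 80.12 in^2
Rod-side annular area A_ann = π/4 × (10.1² − 7.39²) = 37.23 in^2
Piston speed v = Q_in/A_cap; rod-end outflow Q_out = v × A_ann = Q_in × A_ann/A_cap.

Q_out ≈ 127 gal/min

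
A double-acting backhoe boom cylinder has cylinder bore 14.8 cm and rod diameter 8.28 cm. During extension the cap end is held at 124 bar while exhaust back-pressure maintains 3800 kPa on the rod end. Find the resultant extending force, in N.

F ≈ 1.68e5 N

Cap-side area A_cap = π/4 × (14.8 cm)² = 172.0 cm^2
Rod-side annular area A_ann = π/4 × (14.8² − 8.28²) = 118.2 cm^2
Net thrust = P_cap·A_cap − P_rod·A_ann = 2.133e5 N − 44910 N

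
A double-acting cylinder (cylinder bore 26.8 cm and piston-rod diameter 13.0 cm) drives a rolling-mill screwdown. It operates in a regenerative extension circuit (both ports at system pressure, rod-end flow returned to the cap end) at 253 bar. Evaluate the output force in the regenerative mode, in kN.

F ≈ 336 kN

With equal pressure on both faces, forces on the annular region cancel; the net push is pressure × rod cross-section.
Rod cross-section A_rod = π/4 × (13.0 cm)² = 132.7 cm^2
F = P × A_rod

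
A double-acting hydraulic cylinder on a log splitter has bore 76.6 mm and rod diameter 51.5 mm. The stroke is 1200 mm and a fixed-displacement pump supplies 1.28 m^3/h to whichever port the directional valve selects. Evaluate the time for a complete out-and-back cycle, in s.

t ≈ 24.1 s

Cap-side area A_cap = π/4 × (76.6 mm)² = 4608 mm^2
Rod-side annular area A_ann = π/4 × (76.6² − 51.5²) = 2525 mm^2
t_ext = A_cap·L/Q = 15.55 s
t_ret = A_ann·L/Q = 8.523 s
t_cycle = t_ext + t_ret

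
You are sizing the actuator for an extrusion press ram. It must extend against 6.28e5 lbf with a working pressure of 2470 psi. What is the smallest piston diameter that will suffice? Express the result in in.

D ≈ 18.0 in

Extension force acts on the full piston face: F = P × (π/4)D².
D = √(4F / (πP)) = √(4 × 6.28e5 lbf / (π × 2470 psi))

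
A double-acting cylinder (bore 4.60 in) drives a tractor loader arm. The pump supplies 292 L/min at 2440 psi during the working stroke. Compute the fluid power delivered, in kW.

W ≈ 81.9 kW

Hydraulic power = P × Q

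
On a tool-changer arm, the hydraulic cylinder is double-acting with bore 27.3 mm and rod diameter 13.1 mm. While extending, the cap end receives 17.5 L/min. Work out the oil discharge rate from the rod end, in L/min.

Cap-side area A_cap = π/4 × (27.3 mm)² = 585.3 mm^2
Rod-side annular area A_ann = π/4 × (27.3² − 13.1²) = 450.6 mm^2
Piston speed v = Q_in/A_cap; rod-end outflow Q_out = v × A_ann = Q_in × A_ann/A_cap.

Q_out ≈ 13.5 L/min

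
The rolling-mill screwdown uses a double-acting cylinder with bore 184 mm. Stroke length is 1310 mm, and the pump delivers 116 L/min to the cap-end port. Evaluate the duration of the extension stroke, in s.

t ≈ 18.0 s

Cap-side area A_cap = π/4 × (184 mm)² = 26590 mm^2
Swept volume V = A × L; t = V / Q = A·L / Q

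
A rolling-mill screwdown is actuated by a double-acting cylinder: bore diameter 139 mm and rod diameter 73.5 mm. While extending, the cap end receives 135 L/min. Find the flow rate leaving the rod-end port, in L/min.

Q_out ≈ 97.3 L/min

Cap-side area A_cap = π/4 × (139 mm)² = 15170 mm^2
Rod-side annular area A_ann = π/4 × (139² − 73.5²) = 10930 mm^2
Piston speed v = Q_in/A_cap; rod-end outflow Q_out = v × A_ann = Q_in × A_ann/A_cap.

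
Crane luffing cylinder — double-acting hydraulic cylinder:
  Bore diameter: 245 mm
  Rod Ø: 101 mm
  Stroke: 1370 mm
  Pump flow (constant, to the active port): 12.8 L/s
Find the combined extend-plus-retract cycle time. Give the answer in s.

t ≈ 9.23 s

Cap-side area A_cap = π/4 × (245 mm)² = 47140 mm^2
Rod-side annular area A_ann = π/4 × (245² − 101²) = 39130 mm^2
t_ext = A_cap·L/Q = 5.046 s
t_ret = A_ann·L/Q = 4.188 s
t_cycle = t_ext + t_ret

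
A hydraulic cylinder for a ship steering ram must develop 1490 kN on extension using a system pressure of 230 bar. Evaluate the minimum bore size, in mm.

Extension force acts on the full piston face: F = P × (π/4)D².
D = √(4F / (πP)) = √(4 × 1490 kN / (π × 230 bar))

D ≈ 287 mm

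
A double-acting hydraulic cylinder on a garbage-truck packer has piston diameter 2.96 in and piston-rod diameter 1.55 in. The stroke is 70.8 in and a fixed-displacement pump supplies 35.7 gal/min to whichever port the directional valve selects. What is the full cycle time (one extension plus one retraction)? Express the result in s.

t ≈ 6.12 s

Cap-side area A_cap = π/4 × (2.96 in)² = 6.881 in^2
Rod-side annular area A_ann = π/4 × (2.96² − 1.55²) = 4.994 in^2
t_ext = A_cap·L/Q = 3.545 s
t_ret = A_ann·L/Q = 2.573 s
t_cycle = t_ext + t_ret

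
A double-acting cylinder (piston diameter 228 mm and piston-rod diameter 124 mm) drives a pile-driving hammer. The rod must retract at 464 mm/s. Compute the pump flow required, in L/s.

Rod-side annular area A_ann = π/4 × (228² − 124²) = 28750 mm^2
Q = A × v

Q ≈ 13.3 L/s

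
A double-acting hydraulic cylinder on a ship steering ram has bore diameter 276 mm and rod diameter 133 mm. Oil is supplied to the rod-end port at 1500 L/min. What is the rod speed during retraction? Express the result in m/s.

Rod-side annular area A_ann = π/4 × (276² − 133²) = 45940 mm^2
Flow into the rod-end port fills the annular volume.
v = Q / A

v ≈ 0.544 m/s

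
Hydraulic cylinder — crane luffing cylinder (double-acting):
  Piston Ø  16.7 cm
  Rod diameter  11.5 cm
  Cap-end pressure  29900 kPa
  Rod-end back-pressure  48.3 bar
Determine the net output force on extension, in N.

F ≈ 5.99e5 N

Cap-side area A_cap = π/4 × (16.7 cm)² = 219.0 cm^2
Rod-side annular area A_ann = π/4 × (16.7² − 11.5²) = 115.2 cm^2
Net thrust = P_cap·A_cap − P_rod·A_ann = 6.549e5 N − 55630 N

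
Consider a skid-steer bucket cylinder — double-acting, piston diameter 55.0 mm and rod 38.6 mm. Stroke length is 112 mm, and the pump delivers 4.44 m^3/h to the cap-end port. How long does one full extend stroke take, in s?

Cap-side area A_cap = π/4 × (55.0 mm)² = 2376 mm^2
Swept volume V = A × L; t = V / Q = A·L / Q

t ≈ 0.216 s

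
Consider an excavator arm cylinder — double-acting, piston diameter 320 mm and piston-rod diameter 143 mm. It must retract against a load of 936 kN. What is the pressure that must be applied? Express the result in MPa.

Rod-side annular area A_ann = π/4 × (320² − 143²) = 64360 mm^2
Retraction: pressure acts on the annular area.
P = F / A = 936 kN / A

P ≈ 14.5 MPa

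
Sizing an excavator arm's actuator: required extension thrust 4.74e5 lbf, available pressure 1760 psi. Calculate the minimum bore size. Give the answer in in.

D ≈ 18.5 in

Extension force acts on the full piston face: F = P × (π/4)D².
D = √(4F / (πP)) = √(4 × 4.74e5 lbf / (π × 1760 psi))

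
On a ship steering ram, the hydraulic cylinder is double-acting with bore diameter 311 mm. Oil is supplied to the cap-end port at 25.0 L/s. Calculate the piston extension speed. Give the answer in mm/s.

v ≈ 329 mm/s

Cap-side area A_cap = π/4 × (311 mm)² = 75960 mm^2
v = Q / A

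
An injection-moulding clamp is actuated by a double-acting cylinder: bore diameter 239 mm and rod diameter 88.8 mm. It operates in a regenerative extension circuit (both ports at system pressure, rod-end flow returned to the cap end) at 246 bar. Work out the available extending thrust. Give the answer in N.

F ≈ 1.52e5 N

With equal pressure on both faces, forces on the annular region cancel; the net push is pressure × rod cross-section.
Rod cross-section A_rod = π/4 × (88.8 mm)² = 6193 mm^2
F = P × A_rod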